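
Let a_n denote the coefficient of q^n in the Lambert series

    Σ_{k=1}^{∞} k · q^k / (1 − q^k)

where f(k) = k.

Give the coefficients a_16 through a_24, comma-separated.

31, 18, 39, 20, 42, 32, 36, 24, 60

d|16:{1,2,4,8,16}  Σf=1+2+4+8+16=31
n=17: 17·1 1·17  f→[17+1]=18
q^18  k|18↦f(k): 1:1 2:2 3:3 6:6 9:9 18:18  a_18=39
d|19:{1,19}  Σf=1+19=20
n=20: 1·20 2·10 4·5 5·4 10·2 20·1  f→[1+2+4+5+10+20]=42
d|21:{21,7,3,1}  Σf=21+7+3+1=32
[q^22] f(1)=1,f(2)=2,f(11)=11,f(22)=22 ⇒ 36
[q^23] f(1)=1,f(23)=23 ⇒ 24
n=24: 1·24 2·12 3·8 4·6 6·4 8·3 12·2 24·1  f→[1+2+3+4+6+8+12+24]=60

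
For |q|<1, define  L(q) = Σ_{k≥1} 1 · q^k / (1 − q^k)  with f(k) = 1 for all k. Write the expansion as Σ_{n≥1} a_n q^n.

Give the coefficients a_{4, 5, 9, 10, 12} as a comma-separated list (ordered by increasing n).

3, 2, 3, 4, 6

d|4:{4,2,1}  Σf=1+1+1=3
q^5  k|5↦f(k): 5:1 1:1  a_5=2
q^9  k|9↦f(k): 9:1 3:1 1:1  a_9=3
[q^10] f(10)=1,f(5)=1,f(2)=1,f(1)=1 ⇒ 4
n=12: 1·12 2·6 3·4 4·3 6·2 12·1  f→[1+1+1+1+1+1]=6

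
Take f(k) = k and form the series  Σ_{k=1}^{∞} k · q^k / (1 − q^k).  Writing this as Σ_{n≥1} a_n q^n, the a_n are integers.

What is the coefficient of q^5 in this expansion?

[q^5] f(1)=1,f(5)=5 ⇒ 6

a_5 = 6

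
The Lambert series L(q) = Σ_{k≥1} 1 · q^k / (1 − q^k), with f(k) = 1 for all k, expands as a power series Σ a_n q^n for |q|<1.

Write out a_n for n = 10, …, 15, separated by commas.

4, 2, 6, 2, 4, 4

[q^10] f(1)=1,f(2)=1,f(5)=1,f(10)=1 ⇒ 4
q^11  k|11↦f(k): 1:1 11:1  a_11=2
d|12:{1,2,3,4,6,12}  Σf=1+1+1+1+1+1=6
d|13:{13,1}  Σf=1+1=2
[q^14] f(14)=1,f(7)=1,f(2)=1,f(1)=1 ⇒ 4
q^15  k|15↦f(k): 15:1 5:1 3:1 1:1  a_15=4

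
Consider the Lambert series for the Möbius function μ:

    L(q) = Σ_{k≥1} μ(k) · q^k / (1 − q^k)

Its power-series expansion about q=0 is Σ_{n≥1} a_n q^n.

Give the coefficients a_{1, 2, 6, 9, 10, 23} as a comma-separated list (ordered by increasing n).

q^1  k|1↦μ(k): 1:1  a_1=1
q^2  k|2↦μ(k): 2:-1 1:1  a_2=0
[q^6] μ(1)=1,μ(2)=-1,μ(3)=-1,μ(6)=1 ⇒ 0
[q^9] μ(1)=1,μ(3)=-1,μ(9)=0 ⇒ 0
n=10: 10·1 5·2 2·5 1·10  μ→[1+(-1)+(-1)+1]=0
[q^23] μ(23)=-1,μ(1)=1 ⇒ 0

1, 0, 0, 0, 0, 0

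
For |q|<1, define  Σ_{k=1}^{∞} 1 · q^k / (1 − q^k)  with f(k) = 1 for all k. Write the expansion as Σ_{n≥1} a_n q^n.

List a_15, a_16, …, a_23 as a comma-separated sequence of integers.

4, 5, 2, 6, 2, 6, 4, 4, 2

n=15: 1·15 3·5 5·3 15·1  f→[1+1+1+1]=4
[q^16] f(1)=1,f(2)=1,f(4)=1,f(8)=1,f(16)=1 ⇒ 5
n=17: 1·17 17·1  f→[1+1]=2
n=18: 18·1 9·2 6·3 3·6 2·9 1·18  f→[1+1+1+1+1+1]=6
q^19  k|19↦f(k): 1:1 19:1  a_19=2
d|20:{1,2,4,5,10,20}  Σf=1+1+1+1+1+1=6
[q^21] f(21)=1,f(7)=1,f(3)=1,f(1)=1 ⇒ 4
[q^22] f(22)=1,f(11)=1,f(2)=1,f(1)=1 ⇒ 4
[q^23] f(23)=1,f(1)=1 ⇒ 2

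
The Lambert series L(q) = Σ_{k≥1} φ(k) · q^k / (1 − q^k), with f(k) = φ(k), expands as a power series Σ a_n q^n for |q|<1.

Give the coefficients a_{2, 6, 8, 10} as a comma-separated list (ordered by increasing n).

[q^2] φ(2)=1,φ(1)=1 ⇒ 2
q^6  k|6↦φ(k): 1:1 2:1 3:2 6:2  a_6=6
q^8  k|8↦φ(k): 1:1 2:1 4:2 8:4  a_8=8
q^10  k|10↦φ(k): 10:4 5:4 2:1 1:1  a_10=10

2, 6, 8, 10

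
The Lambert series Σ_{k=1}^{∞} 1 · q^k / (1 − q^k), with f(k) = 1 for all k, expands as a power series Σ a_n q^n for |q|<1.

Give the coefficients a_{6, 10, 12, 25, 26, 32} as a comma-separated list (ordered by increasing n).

4, 4, 6, 3, 4, 6

n=6: 6·1 3·2 2·3 1·6  f→[1+1+1+1]=4
n=10: 10·1 5·2 2·5 1·10  f→[1+1+1+1]=4
q^12  k|12↦f(k): 1:1 2:1 3:1 4:1 6:1 12:1  a_12=6
n=25: 25·1 5·5 1·25  f→[1+1+1]=3
d|26:{1,2,13,26}  Σf=1+1+1+1=4
[q^32] f(1)=1,f(2)=1,f(4)=1,f(8)=1,f(16)=1,f(32)=1 ⇒ 6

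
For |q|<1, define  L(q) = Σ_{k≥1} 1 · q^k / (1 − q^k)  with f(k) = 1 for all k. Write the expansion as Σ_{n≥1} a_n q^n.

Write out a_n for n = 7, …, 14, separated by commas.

n=7: 7·1 1·7  f→[1+1]=2
d|8:{8,4,2,1}  Σf=1+1+1+1=4
q^9  k|9↦f(k): 9:1 3:1 1:1  a_9=3
d|10:{10,5,2,1}  Σf=1+1+1+1=4
d|11:{1,11}  Σf=1+1=2
d|12:{12,6,4,3,2,1}  Σf=1+1+1+1+1+1=6
n=13: 13·1 1·13  f→[1+1]=2
[q^14] f(14)=1,f(7)=1,f(2)=1,f(1)=1 ⇒ 4

2, 4, 3, 4, 2, 6, 2, 4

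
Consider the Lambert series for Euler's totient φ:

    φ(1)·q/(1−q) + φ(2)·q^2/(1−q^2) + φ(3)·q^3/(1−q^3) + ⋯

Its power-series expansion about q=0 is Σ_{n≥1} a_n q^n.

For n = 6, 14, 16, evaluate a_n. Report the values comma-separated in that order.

d|6:{6,3,2,1}  Σφ=2+2+1+1=6
n=14: 1·14 2·7 7·2 14·1  φ→[1+1+6+6]=14
d|16:{1,2,4,8,16}  Σφ=1+1+2+4+8=16

6, 14, 16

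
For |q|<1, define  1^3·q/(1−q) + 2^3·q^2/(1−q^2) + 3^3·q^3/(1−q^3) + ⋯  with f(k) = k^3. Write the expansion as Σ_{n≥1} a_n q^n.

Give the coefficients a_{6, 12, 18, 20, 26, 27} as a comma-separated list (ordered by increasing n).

252, 2044, 6813, 9198, 19782, 20440

q^6  k|6↦f(k): 1:1 2:8 3:27 6:216  a_6=252
q^12  k|12↦f(k): 1:1 2:8 3:27 4:64 6:216 12:1728  a_12=2044
[q^18] f(18)=5832,f(9)=729,f(6)=216,f(3)=27,f(2)=8,f(1)=1 ⇒ 6813
[q^20] f(1)=1,f(2)=8,f(4)=64,f(5)=125,f(10)=1000,f(20)=8000 ⇒ 9198
d|26:{26,13,2,1}  Σf=17576+2197+8+1=19782
n=27: 27·1 9·3 3·9 1·27  f→[19683+729+27+1]=20440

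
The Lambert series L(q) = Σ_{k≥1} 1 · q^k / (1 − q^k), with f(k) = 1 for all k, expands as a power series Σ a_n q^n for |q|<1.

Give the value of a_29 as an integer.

d|29:{29,1}  Σf=1+1=2

a_29 = 2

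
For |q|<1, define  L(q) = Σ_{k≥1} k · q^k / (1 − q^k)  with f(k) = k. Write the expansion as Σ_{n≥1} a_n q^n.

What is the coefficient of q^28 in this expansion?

a_28 = 56

d|28:{28,14,7,4,2,1}  Σf=28+14+7+4+2+1=56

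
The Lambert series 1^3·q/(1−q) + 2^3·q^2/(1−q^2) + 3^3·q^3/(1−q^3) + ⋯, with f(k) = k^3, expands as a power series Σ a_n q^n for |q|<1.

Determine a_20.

n=20: 20·1 10·2 5·4 4·5 2·10 1·20  f→[8000+1000+125+64+8+1]=9198

a_20 = 9198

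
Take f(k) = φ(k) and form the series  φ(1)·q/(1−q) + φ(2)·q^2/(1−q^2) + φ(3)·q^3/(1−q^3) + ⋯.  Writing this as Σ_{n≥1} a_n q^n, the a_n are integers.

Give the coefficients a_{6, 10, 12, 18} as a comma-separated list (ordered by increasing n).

d|6:{6,3,2,1}  Σφ=2+2+1+1=6
q^10  k|10↦φ(k): 10:4 5:4 2:1 1:1  a_10=10
n=12: 12·1 6·2 4·3 3·4 2·6 1·12  φ→[4+2+2+2+1+1]=12
q^18  k|18↦φ(k): 1:1 2:1 3:2 6:2 9:6 18:6  a_18=18

6, 10, 12, 18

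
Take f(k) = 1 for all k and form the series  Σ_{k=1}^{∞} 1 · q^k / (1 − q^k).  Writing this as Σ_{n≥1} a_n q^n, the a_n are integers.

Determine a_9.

a_9 = 3

q^9  k|9↦f(k): 1:1 3:1 9:1  a_9=3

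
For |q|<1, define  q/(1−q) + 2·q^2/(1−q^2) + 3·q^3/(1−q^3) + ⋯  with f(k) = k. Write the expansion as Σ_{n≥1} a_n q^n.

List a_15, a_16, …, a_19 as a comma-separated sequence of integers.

24, 31, 18, 39, 20

q^15  k|15↦f(k): 15:15 5:5 3:3 1:1  a_15=24
q^16  k|16↦f(k): 1:1 2:2 4:4 8:8 16:16  a_16=31
[q^17] f(17)=17,f(1)=1 ⇒ 18
n=18: 18·1 9·2 6·3 3·6 2·9 1·18  f→[18+9+6+3+2+1]=39
q^19  k|19↦f(k): 1:1 19:19  a_19=20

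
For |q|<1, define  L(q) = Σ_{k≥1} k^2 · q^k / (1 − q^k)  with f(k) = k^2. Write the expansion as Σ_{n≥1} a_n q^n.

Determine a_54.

a_54 = 4100

d|54:{54,27,18,9,6,3,2,1}  Σf=2916+729+324+81+36+9+4+1=4100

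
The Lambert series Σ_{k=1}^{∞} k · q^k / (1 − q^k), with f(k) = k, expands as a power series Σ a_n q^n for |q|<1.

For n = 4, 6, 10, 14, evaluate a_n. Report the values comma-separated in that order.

n=4: 1·4 2·2 4·1  f→[1+2+4]=7
q^6  k|6↦f(k): 1:1 2:2 3:3 6:6  a_6=12
n=10: 1·10 2·5 5·2 10·1  f→[1+2+5+10]=18
q^14  k|14↦f(k): 1:1 2:2 7:7 14:14  a_14=24

7, 12, 18, 24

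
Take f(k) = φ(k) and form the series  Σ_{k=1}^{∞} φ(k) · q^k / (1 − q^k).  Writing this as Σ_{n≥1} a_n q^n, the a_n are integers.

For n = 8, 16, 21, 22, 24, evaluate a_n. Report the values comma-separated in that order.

[q^8] φ(8)=4,φ(4)=2,φ(2)=1,φ(1)=1 ⇒ 8
d|16:{16,8,4,2,1}  Σφ=8+4+2+1+1=16
[q^21] φ(21)=12,φ(7)=6,φ(3)=2,φ(1)=1 ⇒ 21
d|22:{1,2,11,22}  Σφ=1+1+10+10=22
q^24  k|24↦φ(k): 24:8 12:4 8:4 6:2 4:2 3:2 2:1 1:1  a_24=24

8, 16, 21, 22, 24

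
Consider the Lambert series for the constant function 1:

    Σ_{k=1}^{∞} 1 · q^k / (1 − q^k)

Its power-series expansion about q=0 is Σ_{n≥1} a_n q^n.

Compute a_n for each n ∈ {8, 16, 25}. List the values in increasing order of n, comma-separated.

4, 5, 3

n=8: 8·1 4·2 2·4 1·8  f→[1+1+1+1]=4
d|16:{1,2,4,8,16}  Σf=1+1+1+1+1=5
q^25  k|25↦f(k): 25:1 5:1 1:1  a_25=3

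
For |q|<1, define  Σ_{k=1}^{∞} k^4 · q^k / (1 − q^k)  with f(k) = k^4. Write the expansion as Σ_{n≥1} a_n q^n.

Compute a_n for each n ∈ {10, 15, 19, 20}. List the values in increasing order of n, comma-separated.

[q^10] f(10)=10000,f(5)=625,f(2)=16,f(1)=1 ⇒ 10642
[q^15] f(1)=1,f(3)=81,f(5)=625,f(15)=50625 ⇒ 51332
n=19: 19·1 1·19  f→[130321+1]=130322
n=20: 1·20 2·10 4·5 5·4 10·2 20·1  f→[1+16+256+625+10000+160000]=170898

10642, 51332, 130322, 170898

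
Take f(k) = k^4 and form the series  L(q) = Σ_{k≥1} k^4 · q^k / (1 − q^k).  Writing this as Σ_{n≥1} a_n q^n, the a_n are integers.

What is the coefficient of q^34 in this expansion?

a_34 = 1419874

q^34  k|34↦f(k): 1:1 2:16 17:83521 34:1336336  a_34=1419874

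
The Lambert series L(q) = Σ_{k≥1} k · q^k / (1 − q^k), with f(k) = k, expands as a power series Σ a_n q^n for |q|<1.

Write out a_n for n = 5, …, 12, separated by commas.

q^5  k|5↦f(k): 1:1 5:5  a_5=6
[q^6] f(6)=6,f(3)=3,f(2)=2,f(1)=1 ⇒ 12
[q^7] f(1)=1,f(7)=7 ⇒ 8
n=8: 8·1 4·2 2·4 1·8  f→[8+4+2+1]=15
d|9:{1,3,9}  Σf=1+3+9=13
d|10:{10,5,2,1}  Σf=10+5+2+1=18
q^11  k|11↦f(k): 11:11 1:1  a_11=12
[q^12] f(1)=1,f(2)=2,f(3)=3,f(4)=4,f(6)=6,f(12)=12 ⇒ 28

6, 12, 8, 15, 13, 18, 12, 28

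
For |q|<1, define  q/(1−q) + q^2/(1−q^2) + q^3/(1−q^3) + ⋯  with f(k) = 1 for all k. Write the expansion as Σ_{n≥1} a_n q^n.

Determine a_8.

d|8:{1,2,4,8}  Σf=1+1+1+1=4

a_8 = 4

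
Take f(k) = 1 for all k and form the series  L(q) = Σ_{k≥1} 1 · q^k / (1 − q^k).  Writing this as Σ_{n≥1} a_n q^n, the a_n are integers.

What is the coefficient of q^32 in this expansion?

[q^32] f(1)=1,f(2)=1,f(4)=1,f(8)=1,f(16)=1,f(32)=1 ⇒ 6

a_32 = 6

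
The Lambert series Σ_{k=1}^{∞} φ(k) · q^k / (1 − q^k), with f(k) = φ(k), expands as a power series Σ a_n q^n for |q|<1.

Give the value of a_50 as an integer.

q^50  k|50↦φ(k): 1:1 2:1 5:4 10:4 25:20 50:20  a_50=50

a_50 = 50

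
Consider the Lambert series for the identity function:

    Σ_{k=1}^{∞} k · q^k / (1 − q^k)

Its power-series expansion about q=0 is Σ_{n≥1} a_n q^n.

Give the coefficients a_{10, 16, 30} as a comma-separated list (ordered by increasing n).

18, 31, 72

n=10: 1·10 2·5 5·2 10·1  f→[1+2+5+10]=18
d|16:{1,2,4,8,16}  Σf=1+2+4+8+16=31
d|30:{1,2,3,5,6,10,15,30}  Σf=1+2+3+5+6+10+15+30=72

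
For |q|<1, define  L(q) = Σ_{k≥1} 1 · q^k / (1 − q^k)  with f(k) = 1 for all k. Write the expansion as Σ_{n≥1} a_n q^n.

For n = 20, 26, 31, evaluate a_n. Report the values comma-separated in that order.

6, 4, 2

[q^20] f(1)=1,f(2)=1,f(4)=1,f(5)=1,f(10)=1,f(20)=1 ⇒ 6
n=26: 1·26 2·13 13·2 26·1  f→[1+1+1+1]=4
d|31:{31,1}  Σf=1+1=2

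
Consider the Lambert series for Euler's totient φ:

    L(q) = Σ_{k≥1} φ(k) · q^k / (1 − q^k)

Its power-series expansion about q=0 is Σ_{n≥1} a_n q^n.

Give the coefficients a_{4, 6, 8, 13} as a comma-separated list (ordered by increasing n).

d|4:{1,2,4}  Σφ=1+1+2=4
q^6  k|6↦φ(k): 6:2 3:2 2:1 1:1  a_6=6
d|8:{1,2,4,8}  Σφ=1+1+2+4=8
n=13: 1·13 13·1  φ→[1+12]=13

4, 6, 8, 13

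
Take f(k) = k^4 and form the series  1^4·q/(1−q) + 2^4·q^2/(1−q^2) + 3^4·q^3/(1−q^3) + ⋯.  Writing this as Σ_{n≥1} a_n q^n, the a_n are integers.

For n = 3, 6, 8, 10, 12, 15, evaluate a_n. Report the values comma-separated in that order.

[q^3] f(1)=1,f(3)=81 ⇒ 82
d|6:{1,2,3,6}  Σf=1+16+81+1296=1394
n=8: 8·1 4·2 2·4 1·8  f→[4096+256+16+1]=4369
d|10:{1,2,5,10}  Σf=1+16+625+10000=10642
q^12  k|12↦f(k): 1:1 2:16 3:81 4:256 6:1296 12:20736  a_12=22386
d|15:{1,3,5,15}  Σf=1+81+625+50625=51332

82, 1394, 4369, 10642, 22386, 51332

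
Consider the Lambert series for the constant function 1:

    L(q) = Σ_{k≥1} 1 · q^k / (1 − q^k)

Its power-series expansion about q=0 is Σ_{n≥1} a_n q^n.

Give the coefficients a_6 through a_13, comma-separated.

4, 2, 4, 3, 4, 2, 6, 2

n=6: 1·6 2·3 3·2 6·1  f→[1+1+1+1]=4
n=7: 7·1 1·7  f→[1+1]=2
d|8:{8,4,2,1}  Σf=1+1+1+1=4
d|9:{9,3,1}  Σf=1+1+1=3
[q^10] f(10)=1,f(5)=1,f(2)=1,f(1)=1 ⇒ 4
n=11: 11·1 1·11  f→[1+1]=2
d|12:{1,2,3,4,6,12}  Σf=1+1+1+1+1+1=6
q^13  k|13↦f(k): 1:1 13:1  a_13=2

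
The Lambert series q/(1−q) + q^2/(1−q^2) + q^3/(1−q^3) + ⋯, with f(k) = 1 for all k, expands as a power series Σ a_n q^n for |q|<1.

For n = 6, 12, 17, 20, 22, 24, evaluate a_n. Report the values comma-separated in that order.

4, 6, 2, 6, 4, 8

[q^6] f(6)=1,f(3)=1,f(2)=1,f(1)=1 ⇒ 4
q^12  k|12↦f(k): 12:1 6:1 4:1 3:1 2:1 1:1  a_12=6
d|17:{1,17}  Σf=1+1=2
[q^20] f(20)=1,f(10)=1,f(5)=1,f(4)=1,f(2)=1,f(1)=1 ⇒ 6
n=22: 1·22 2·11 11·2 22·1  f→[1+1+1+1]=4
n=24: 1·24 2·12 3·8 4·6 6·4 8·3 12·2 24·1  f→[1+1+1+1+1+1+1+1]=8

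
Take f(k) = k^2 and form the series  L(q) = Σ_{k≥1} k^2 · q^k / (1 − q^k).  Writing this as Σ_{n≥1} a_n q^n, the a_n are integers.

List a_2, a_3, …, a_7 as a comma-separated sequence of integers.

n=2: 1·2 2·1  f→[1+4]=5
n=3: 1·3 3·1  f→[1+9]=10
[q^4] f(4)=16,f(2)=4,f(1)=1 ⇒ 21
q^5  k|5↦f(k): 1:1 5:25  a_5=26
n=6: 6·1 3·2 2·3 1·6  f→[36+9+4+1]=50
d|7:{7,1}  Σf=49+1=50

5, 10, 21, 26, 50, 50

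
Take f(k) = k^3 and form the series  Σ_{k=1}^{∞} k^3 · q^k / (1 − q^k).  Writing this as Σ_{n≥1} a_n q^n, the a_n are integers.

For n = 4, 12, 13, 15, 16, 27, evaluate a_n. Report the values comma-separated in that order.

73, 2044, 2198, 3528, 4681, 20440

[q^4] f(1)=1,f(2)=8,f(4)=64 ⇒ 73
q^12  k|12↦f(k): 1:1 2:8 3:27 4:64 6:216 12:1728  a_12=2044
q^13  k|13↦f(k): 13:2197 1:1  a_13=2198
n=15: 15·1 5·3 3·5 1·15  f→[3375+125+27+1]=3528
q^16  k|16↦f(k): 1:1 2:8 4:64 8:512 16:4096  a_16=4681
n=27: 27·1 9·3 3·9 1·27  f→[19683+729+27+1]=20440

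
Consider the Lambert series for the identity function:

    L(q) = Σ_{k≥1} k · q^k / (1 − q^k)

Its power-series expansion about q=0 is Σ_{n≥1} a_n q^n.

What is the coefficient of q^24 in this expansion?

a_24 = 60

q^24  k|24↦f(k): 24:24 12:12 8:8 6:6 4:4 3:3 2:2 1:1  a_24=60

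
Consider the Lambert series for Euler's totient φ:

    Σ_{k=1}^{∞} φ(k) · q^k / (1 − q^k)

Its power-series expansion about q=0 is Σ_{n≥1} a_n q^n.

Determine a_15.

d|15:{15,5,3,1}  Σφ=8+4+2+1=15

a_15 = 15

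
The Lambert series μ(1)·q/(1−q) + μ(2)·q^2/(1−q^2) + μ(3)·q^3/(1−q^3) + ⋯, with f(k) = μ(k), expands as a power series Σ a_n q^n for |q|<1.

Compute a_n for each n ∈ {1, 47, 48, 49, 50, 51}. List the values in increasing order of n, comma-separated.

q^1  k|1↦μ(k): 1:1  a_1=1
[q^47] μ(1)=1,μ(47)=-1 ⇒ 0
[q^48] μ(1)=1,μ(2)=-1,μ(3)=-1,μ(4)=0,μ(6)=1,μ(8)=0,μ(12)=0,μ(16)=0,μ(24)=0,μ(48)=0 ⇒ 0
n=49: 49·1 7·7 1·49  μ→[0+(-1)+1]=0
d|50:{50,25,10,5,2,1}  Σμ=0+0+1+(-1)+(-1)+1=0
q^51  k|51↦μ(k): 1:1 3:-1 17:-1 51:1  a_51=0

1, 0, 0, 0, 0, 0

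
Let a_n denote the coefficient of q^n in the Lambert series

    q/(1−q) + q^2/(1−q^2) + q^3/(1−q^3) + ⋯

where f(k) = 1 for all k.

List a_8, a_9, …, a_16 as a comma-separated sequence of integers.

[q^8] f(1)=1,f(2)=1,f(4)=1,f(8)=1 ⇒ 4
n=9: 1·9 3·3 9·1  f→[1+1+1]=3
d|10:{1,2,5,10}  Σf=1+1+1+1=4
q^11  k|11↦f(k): 1:1 11:1  a_11=2
q^12  k|12↦f(k): 1:1 2:1 3:1 4:1 6:1 12:1  a_12=6
d|13:{13,1}  Σf=1+1=2
q^14  k|14↦f(k): 14:1 7:1 2:1 1:1  a_14=4
q^15  k|15↦f(k): 1:1 3:1 5:1 15:1  a_15=4
d|16:{16,8,4,2,1}  Σf=1+1+1+1+1=5

4, 3, 4, 2, 6, 2, 4, 4, 5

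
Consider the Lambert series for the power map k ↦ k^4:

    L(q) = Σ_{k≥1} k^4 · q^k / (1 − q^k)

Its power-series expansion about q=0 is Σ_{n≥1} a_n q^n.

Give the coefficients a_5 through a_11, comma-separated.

n=5: 1·5 5·1  f→[1+625]=626
q^6  k|6↦f(k): 1:1 2:16 3:81 6:1296  a_6=1394
d|7:{1,7}  Σf=1+2401=2402
d|8:{1,2,4,8}  Σf=1+16+256+4096=4369
n=9: 9·1 3·3 1·9  f→[6561+81+1]=6643
[q^10] f(10)=10000,f(5)=625,f(2)=16,f(1)=1 ⇒ 10642
d|11:{11,1}  Σf=14641+1=14642

626, 1394, 2402, 4369, 6643, 10642, 14642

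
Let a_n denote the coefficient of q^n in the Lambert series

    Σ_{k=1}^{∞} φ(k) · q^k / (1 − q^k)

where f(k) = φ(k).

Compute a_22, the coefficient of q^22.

q^22  k|22↦φ(k): 1:1 2:1 11:10 22:10  a_22=22

a_22 = 22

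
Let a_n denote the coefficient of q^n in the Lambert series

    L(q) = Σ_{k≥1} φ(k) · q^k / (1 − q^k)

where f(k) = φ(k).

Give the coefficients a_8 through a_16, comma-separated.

n=8: 8·1 4·2 2·4 1·8  φ→[4+2+1+1]=8
d|9:{1,3,9}  Σφ=1+2+6=9
d|10:{10,5,2,1}  Σφ=4+4+1+1=10
[q^11] φ(1)=1,φ(11)=10 ⇒ 11
[q^12] φ(1)=1,φ(2)=1,φ(3)=2,φ(4)=2,φ(6)=2,φ(12)=4 ⇒ 12
n=13: 13·1 1·13  φ→[12+1]=13
d|14:{14,7,2,1}  Σφ=6+6+1+1=14
[q^15] φ(15)=8,φ(5)=4,φ(3)=2,φ(1)=1 ⇒ 15
d|16:{1,2,4,8,16}  Σφ=1+1+2+4+8=16

8, 9, 10, 11, 12, 13, 14, 15, 16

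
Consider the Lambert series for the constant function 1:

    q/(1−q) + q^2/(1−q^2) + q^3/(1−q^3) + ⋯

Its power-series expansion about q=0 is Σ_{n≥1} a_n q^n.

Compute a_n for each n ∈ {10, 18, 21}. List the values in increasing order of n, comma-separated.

d|10:{1,2,5,10}  Σf=1+1+1+1=4
[q^18] f(1)=1,f(2)=1,f(3)=1,f(6)=1,f(9)=1,f(18)=1 ⇒ 6
d|21:{1,3,7,21}  Σf=1+1+1+1=4

4, 6, 4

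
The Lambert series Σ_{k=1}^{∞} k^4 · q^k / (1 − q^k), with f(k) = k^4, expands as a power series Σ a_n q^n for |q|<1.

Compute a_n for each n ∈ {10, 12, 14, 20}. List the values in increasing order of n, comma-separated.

10642, 22386, 40834, 170898

[q^10] f(1)=1,f(2)=16,f(5)=625,f(10)=10000 ⇒ 10642
q^12  k|12↦f(k): 1:1 2:16 3:81 4:256 6:1296 12:20736  a_12=22386
q^14  k|14↦f(k): 1:1 2:16 7:2401 14:38416  a_14=40834
d|20:{20,10,5,4,2,1}  Σf=160000+10000+625+256+16+1=170898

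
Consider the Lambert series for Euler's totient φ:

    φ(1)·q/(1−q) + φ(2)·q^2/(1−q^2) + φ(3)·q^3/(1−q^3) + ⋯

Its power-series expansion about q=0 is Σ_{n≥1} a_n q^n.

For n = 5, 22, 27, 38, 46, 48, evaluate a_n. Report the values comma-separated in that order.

q^5  k|5↦φ(k): 5:4 1:1  a_5=5
d|22:{1,2,11,22}  Σφ=1+1+10+10=22
d|27:{1,3,9,27}  Σφ=1+2+6+18=27
[q^38] φ(1)=1,φ(2)=1,φ(19)=18,φ(38)=18 ⇒ 38
d|46:{46,23,2,1}  Σφ=22+22+1+1=46
d|48:{1,2,3,4,6,8,12,16,24,48}  Σφ=1+1+2+2+2+4+4+8+8+16=48

5, 22, 27, 38, 46, 48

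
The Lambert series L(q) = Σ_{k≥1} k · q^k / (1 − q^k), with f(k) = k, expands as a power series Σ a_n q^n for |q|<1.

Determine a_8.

[q^8] f(8)=8,f(4)=4,f(2)=2,f(1)=1 ⇒ 15

a_8 = 15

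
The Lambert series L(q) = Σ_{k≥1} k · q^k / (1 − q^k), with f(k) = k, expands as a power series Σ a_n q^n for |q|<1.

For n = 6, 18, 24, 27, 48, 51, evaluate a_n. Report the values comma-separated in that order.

12, 39, 60, 40, 124, 72

q^6  k|6↦f(k): 6:6 3:3 2:2 1:1  a_6=12
n=18: 18·1 9·2 6·3 3·6 2·9 1·18  f→[18+9+6+3+2+1]=39
[q^24] f(24)=24,f(12)=12,f(8)=8,f(6)=6,f(4)=4,f(3)=3,f(2)=2,f(1)=1 ⇒ 60
[q^27] f(27)=27,f(9)=9,f(3)=3,f(1)=1 ⇒ 40
d|48:{48,24,16,12,8,6,4,3,2,1}  Σf=48+24+16+12+8+6+4+3+2+1=124
n=51: 51·1 17·3 3·17 1·51  f→[51+17+3+1]=72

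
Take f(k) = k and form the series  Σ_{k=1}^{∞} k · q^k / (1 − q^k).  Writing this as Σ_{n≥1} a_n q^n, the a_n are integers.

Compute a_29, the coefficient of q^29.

[q^29] f(1)=1,f(29)=29 ⇒ 30

a_29 = 30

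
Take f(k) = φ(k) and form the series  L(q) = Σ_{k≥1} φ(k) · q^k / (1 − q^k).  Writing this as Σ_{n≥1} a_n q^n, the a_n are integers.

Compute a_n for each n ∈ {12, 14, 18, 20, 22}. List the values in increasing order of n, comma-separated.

n=12: 12·1 6·2 4·3 3·4 2·6 1·12  φ→[4+2+2+2+1+1]=12
q^14  k|14↦φ(k): 14:6 7:6 2:1 1:1  a_14=14
d|18:{18,9,6,3,2,1}  Σφ=6+6+2+2+1+1=18
q^20  k|20↦φ(k): 1:1 2:1 4:2 5:4 10:4 20:8  a_20=20
d|22:{1,2,11,22}  Σφ=1+1+10+10=22

12, 14, 18, 20, 22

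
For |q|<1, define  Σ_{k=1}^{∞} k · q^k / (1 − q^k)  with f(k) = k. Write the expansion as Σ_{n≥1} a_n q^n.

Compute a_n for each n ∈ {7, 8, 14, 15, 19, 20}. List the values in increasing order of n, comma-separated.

8, 15, 24, 24, 20, 42

n=7: 1·7 7·1  f→[1+7]=8
n=8: 1·8 2·4 4·2 8·1  f→[1+2+4+8]=15
n=14: 1·14 2·7 7·2 14·1  f→[1+2+7+14]=24
[q^15] f(1)=1,f(3)=3,f(5)=5,f(15)=15 ⇒ 24
[q^19] f(19)=19,f(1)=1 ⇒ 20
d|20:{20,10,5,4,2,1}  Σf=20+10+5+4+2+1=42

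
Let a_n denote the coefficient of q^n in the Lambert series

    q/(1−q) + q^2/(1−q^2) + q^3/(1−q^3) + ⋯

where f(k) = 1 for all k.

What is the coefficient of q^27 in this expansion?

q^27  k|27↦f(k): 27:1 9:1 3:1 1:1  a_27=4

a_27 = 4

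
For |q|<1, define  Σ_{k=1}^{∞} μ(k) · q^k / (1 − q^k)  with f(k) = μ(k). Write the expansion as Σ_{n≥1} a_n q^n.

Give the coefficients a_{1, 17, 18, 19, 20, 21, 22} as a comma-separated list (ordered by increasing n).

1, 0, 0, 0, 0, 0, 0

d|1:{1}  Σμ=1=1
q^17  k|17↦μ(k): 1:1 17:-1  a_17=0
[q^18] μ(18)=0,μ(9)=0,μ(6)=1,μ(3)=-1,μ(2)=-1,μ(1)=1 ⇒ 0
[q^19] μ(1)=1,μ(19)=-1 ⇒ 0
[q^20] μ(20)=0,μ(10)=1,μ(5)=-1,μ(4)=0,μ(2)=-1,μ(1)=1 ⇒ 0
[q^21] μ(21)=1,μ(7)=-1,μ(3)=-1,μ(1)=1 ⇒ 0
d|22:{22,11,2,1}  Σμ=1+(-1)+(-1)+1=0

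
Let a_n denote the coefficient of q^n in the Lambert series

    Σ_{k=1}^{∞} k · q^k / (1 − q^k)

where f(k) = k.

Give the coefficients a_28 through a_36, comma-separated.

56, 30, 72, 32, 63, 48, 54, 48, 91

n=28: 1·28 2·14 4·7 7·4 14·2 28·1  f→[1+2+4+7+14+28]=56
[q^29] f(1)=1,f(29)=29 ⇒ 30
d|30:{1,2,3,5,6,10,15,30}  Σf=1+2+3+5+6+10+15+30=72
[q^31] f(1)=1,f(31)=31 ⇒ 32
d|32:{1,2,4,8,16,32}  Σf=1+2+4+8+16+32=63
[q^33] f(33)=33,f(11)=11,f(3)=3,f(1)=1 ⇒ 48
q^34  k|34↦f(k): 34:34 17:17 2:2 1:1  a_34=54
q^35  k|35↦f(k): 1:1 5:5 7:7 35:35  a_35=48
d|36:{1,2,3,4,6,9,12,18,36}  Σf=1+2+3+4+6+9+12+18+36=91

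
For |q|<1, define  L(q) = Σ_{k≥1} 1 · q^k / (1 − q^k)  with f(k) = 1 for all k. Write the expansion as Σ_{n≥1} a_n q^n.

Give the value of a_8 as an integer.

d|8:{8,4,2,1}  Σf=1+1+1+1=4

a_8 = 4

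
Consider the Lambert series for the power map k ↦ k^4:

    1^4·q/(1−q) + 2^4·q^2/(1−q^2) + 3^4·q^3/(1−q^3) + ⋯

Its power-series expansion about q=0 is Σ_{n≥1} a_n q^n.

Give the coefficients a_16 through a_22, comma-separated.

69905, 83522, 112931, 130322, 170898, 196964, 248914

d|16:{1,2,4,8,16}  Σf=1+16+256+4096+65536=69905
n=17: 17·1 1·17  f→[83521+1]=83522
d|18:{1,2,3,6,9,18}  Σf=1+16+81+1296+6561+104976=112931
n=19: 19·1 1·19  f→[130321+1]=130322
q^20  k|20↦f(k): 20:160000 10:10000 5:625 4:256 2:16 1:1  a_20=170898
d|21:{21,7,3,1}  Σf=194481+2401+81+1=196964
d|22:{22,11,2,1}  Σf=234256+14641+16+1=248914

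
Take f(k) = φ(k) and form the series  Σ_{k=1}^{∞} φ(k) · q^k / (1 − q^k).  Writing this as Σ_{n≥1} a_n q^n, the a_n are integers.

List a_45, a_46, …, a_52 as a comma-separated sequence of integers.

[q^45] φ(45)=24,φ(15)=8,φ(9)=6,φ(5)=4,φ(3)=2,φ(1)=1 ⇒ 45
q^46  k|46↦φ(k): 1:1 2:1 23:22 46:22  a_46=46
q^47  k|47↦φ(k): 47:46 1:1  a_47=47
q^48  k|48↦φ(k): 1:1 2:1 3:2 4:2 6:2 8:4 12:4 16:8 24:8 48:16  a_48=48
[q^49] φ(1)=1,φ(7)=6,φ(49)=42 ⇒ 49
q^50  k|50↦φ(k): 50:20 25:20 10:4 5:4 2:1 1:1  a_50=50
n=51: 51·1 17·3 3·17 1·51  φ→[32+16+2+1]=51
[q^52] φ(1)=1,φ(2)=1,φ(4)=2,φ(13)=12,φ(26)=12,φ(52)=24 ⇒ 52

45, 46, 47, 48, 49, 50, 51, 52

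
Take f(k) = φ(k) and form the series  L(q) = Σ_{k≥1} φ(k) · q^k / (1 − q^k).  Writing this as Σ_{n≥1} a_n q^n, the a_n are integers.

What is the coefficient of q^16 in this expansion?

d|16:{16,8,4,2,1}  Σφ=8+4+2+1+1=16

a_16 = 16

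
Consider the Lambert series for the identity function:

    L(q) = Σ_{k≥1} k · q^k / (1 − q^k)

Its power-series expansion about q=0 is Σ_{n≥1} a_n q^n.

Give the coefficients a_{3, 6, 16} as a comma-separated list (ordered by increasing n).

d|3:{3,1}  Σf=3+1=4
n=6: 6·1 3·2 2·3 1·6  f→[6+3+2+1]=12
n=16: 16·1 8·2 4·4 2·8 1·16  f→[16+8+4+2+1]=31

4, 12, 31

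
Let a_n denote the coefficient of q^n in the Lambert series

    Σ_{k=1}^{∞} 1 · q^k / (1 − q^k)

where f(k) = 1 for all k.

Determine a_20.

a_20 = 6

d|20:{20,10,5,4,2,1}  Σf=1+1+1+1+1+1=6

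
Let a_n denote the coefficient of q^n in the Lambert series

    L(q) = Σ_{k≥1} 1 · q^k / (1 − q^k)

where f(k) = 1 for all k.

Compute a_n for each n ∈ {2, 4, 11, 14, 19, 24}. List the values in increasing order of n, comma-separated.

n=2: 1·2 2·1  f→[1+1]=2
q^4  k|4↦f(k): 4:1 2:1 1:1  a_4=3
q^11  k|11↦f(k): 1:1 11:1  a_11=2
[q^14] f(14)=1,f(7)=1,f(2)=1,f(1)=1 ⇒ 4
n=19: 1·19 19·1  f→[1+1]=2
q^24  k|24↦f(k): 24:1 12:1 8:1 6:1 4:1 3:1 2:1 1:1  a_24=8

2, 3, 2, 4, 2, 8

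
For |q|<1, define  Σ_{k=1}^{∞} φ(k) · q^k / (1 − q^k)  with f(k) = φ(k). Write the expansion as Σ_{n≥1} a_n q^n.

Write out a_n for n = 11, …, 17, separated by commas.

q^11  k|11↦φ(k): 1:1 11:10  a_11=11
[q^12] φ(12)=4,φ(6)=2,φ(4)=2,φ(3)=2,φ(2)=1,φ(1)=1 ⇒ 12
n=13: 13·1 1·13  φ→[12+1]=13
n=14: 14·1 7·2 2·7 1·14  φ→[6+6+1+1]=14
d|15:{1,3,5,15}  Σφ=1+2+4+8=15
[q^16] φ(16)=8,φ(8)=4,φ(4)=2,φ(2)=1,φ(1)=1 ⇒ 16
d|17:{1,17}  Σφ=1+16=17

11, 12, 13, 14, 15, 16, 17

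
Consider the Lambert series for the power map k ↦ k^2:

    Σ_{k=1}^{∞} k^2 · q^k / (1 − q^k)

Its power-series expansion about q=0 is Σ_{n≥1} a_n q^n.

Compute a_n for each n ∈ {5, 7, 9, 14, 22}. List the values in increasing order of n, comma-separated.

n=5: 1·5 5·1  f→[1+25]=26
d|7:{7,1}  Σf=49+1=50
q^9  k|9↦f(k): 1:1 3:9 9:81  a_9=91
[q^14] f(14)=196,f(7)=49,f(2)=4,f(1)=1 ⇒ 250
n=22: 22·1 11·2 2·11 1·22  f→[484+121+4+1]=610

26, 50, 91, 250, 610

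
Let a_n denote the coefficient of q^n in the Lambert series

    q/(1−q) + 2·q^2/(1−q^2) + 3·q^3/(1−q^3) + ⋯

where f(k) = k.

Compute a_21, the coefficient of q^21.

d|21:{1,3,7,21}  Σf=1+3+7+21=32

a_21 = 32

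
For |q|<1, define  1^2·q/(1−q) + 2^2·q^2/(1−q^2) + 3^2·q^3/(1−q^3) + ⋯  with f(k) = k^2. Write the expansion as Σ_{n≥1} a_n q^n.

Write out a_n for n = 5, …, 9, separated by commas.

26, 50, 50, 85, 91

q^5  k|5↦f(k): 5:25 1:1  a_5=26
[q^6] f(6)=36,f(3)=9,f(2)=4,f(1)=1 ⇒ 50
d|7:{7,1}  Σf=49+1=50
q^8  k|8↦f(k): 1:1 2:4 4:16 8:64  a_8=85
n=9: 9·1 3·3 1·9  f→[81+9+1]=91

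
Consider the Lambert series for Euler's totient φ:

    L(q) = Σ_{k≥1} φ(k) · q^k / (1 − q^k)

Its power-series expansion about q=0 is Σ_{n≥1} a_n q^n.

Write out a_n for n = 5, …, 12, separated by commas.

q^5  k|5↦φ(k): 5:4 1:1  a_5=5
n=6: 6·1 3·2 2·3 1·6  φ→[2+2+1+1]=6
n=7: 7·1 1·7  φ→[6+1]=7
q^8  k|8↦φ(k): 8:4 4:2 2:1 1:1  a_8=8
d|9:{9,3,1}  Σφ=6+2+1=9
d|10:{10,5,2,1}  Σφ=4+4+1+1=10
d|11:{11,1}  Σφ=10+1=11
q^12  k|12↦φ(k): 12:4 6:2 4:2 3:2 2:1 1:1  a_12=12

5, 6, 7, 8, 9, 10, 11, 12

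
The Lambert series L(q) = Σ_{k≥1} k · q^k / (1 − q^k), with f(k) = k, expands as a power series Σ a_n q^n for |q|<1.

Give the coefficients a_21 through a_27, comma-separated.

q^21  k|21↦f(k): 1:1 3:3 7:7 21:21  a_21=32
d|22:{22,11,2,1}  Σf=22+11+2+1=36
q^23  k|23↦f(k): 23:23 1:1  a_23=24
d|24:{1,2,3,4,6,8,12,24}  Σf=1+2+3+4+6+8+12+24=60
q^25  k|25↦f(k): 1:1 5:5 25:25  a_25=31
q^26  k|26↦f(k): 1:1 2:2 13:13 26:26  a_26=42
d|27:{27,9,3,1}  Σf=27+9+3+1=40

32, 36, 24, 60, 31, 42, 40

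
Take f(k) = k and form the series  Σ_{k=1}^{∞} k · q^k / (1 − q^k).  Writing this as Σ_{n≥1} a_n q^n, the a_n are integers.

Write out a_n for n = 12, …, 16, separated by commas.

q^12  k|12↦f(k): 1:1 2:2 3:3 4:4 6:6 12:12  a_12=28
q^13  k|13↦f(k): 13:13 1:1  a_13=14
n=14: 1·14 2·7 7·2 14·1  f→[1+2+7+14]=24
q^15  k|15↦f(k): 1:1 3:3 5:5 15:15  a_15=24
[q^16] f(1)=1,f(2)=2,f(4)=4,f(8)=8,f(16)=16 ⇒ 31

28, 14, 24, 24, 31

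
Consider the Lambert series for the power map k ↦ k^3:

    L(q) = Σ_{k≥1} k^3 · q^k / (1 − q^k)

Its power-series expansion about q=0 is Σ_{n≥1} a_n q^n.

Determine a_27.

[q^27] f(1)=1,f(3)=27,f(9)=729,f(27)=19683 ⇒ 20440

a_27 = 20440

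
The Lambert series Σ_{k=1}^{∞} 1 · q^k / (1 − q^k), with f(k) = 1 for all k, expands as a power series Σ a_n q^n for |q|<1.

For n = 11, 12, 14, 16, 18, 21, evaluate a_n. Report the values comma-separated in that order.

[q^11] f(11)=1,f(1)=1 ⇒ 2
n=12: 12·1 6·2 4·3 3·4 2·6 1·12  f→[1+1+1+1+1+1]=6
n=14: 1·14 2·7 7·2 14·1  f→[1+1+1+1]=4
n=16: 1·16 2·8 4·4 8·2 16·1  f→[1+1+1+1+1]=5
n=18: 1·18 2·9 3·6 6·3 9·2 18·1  f→[1+1+1+1+1+1]=6
n=21: 1·21 3·7 7·3 21·1  f→[1+1+1+1]=4

2, 6, 4, 5, 6, 4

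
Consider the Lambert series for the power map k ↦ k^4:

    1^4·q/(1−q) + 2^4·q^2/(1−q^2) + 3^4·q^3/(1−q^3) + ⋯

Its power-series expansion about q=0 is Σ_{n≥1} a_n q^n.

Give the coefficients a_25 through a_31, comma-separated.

d|25:{25,5,1}  Σf=390625+625+1=391251
[q^26] f(26)=456976,f(13)=28561,f(2)=16,f(1)=1 ⇒ 485554
d|27:{1,3,9,27}  Σf=1+81+6561+531441=538084
n=28: 28·1 14·2 7·4 4·7 2·14 1·28  f→[614656+38416+2401+256+16+1]=655746
n=29: 29·1 1·29  f→[707281+1]=707282
[q^30] f(30)=810000,f(15)=50625,f(10)=10000,f(6)=1296,f(5)=625,f(3)=81,f(2)=16,f(1)=1 ⇒ 872644
n=31: 31·1 1·31  f→[923521+1]=923522

391251, 485554, 538084, 655746, 707282, 872644, 923522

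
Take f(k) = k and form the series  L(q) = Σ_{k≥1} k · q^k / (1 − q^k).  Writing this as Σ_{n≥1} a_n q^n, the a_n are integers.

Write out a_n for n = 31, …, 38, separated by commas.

32, 63, 48, 54, 48, 91, 38, 60

[q^31] f(31)=31,f(1)=1 ⇒ 32
[q^32] f(32)=32,f(16)=16,f(8)=8,f(4)=4,f(2)=2,f(1)=1 ⇒ 63
q^33  k|33↦f(k): 1:1 3:3 11:11 33:33  a_33=48
q^34  k|34↦f(k): 1:1 2:2 17:17 34:34  a_34=54
n=35: 1·35 5·7 7·5 35·1  f→[1+5+7+35]=48
q^36  k|36↦f(k): 1:1 2:2 3:3 4:4 6:6 9:9 12:12 18:18 36:36  a_36=91
d|37:{37,1}  Σf=37+1=38
n=38: 38·1 19·2 2·19 1·38  f→[38+19+2+1]=60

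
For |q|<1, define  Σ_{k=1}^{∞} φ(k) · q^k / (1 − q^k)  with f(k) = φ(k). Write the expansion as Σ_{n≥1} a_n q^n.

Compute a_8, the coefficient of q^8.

q^8  k|8↦φ(k): 8:4 4:2 2:1 1:1  a_8=8

a_8 = 8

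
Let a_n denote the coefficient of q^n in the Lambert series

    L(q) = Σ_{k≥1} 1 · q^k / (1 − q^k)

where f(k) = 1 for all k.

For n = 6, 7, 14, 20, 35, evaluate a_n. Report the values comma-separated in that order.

d|6:{6,3,2,1}  Σf=1+1+1+1=4
q^7  k|7↦f(k): 1:1 7:1  a_7=2
n=14: 1·14 2·7 7·2 14·1  f→[1+1+1+1]=4
n=20: 1·20 2·10 4·5 5·4 10·2 20·1  f→[1+1+1+1+1+1]=6
q^35  k|35↦f(k): 1:1 5:1 7:1 35:1  a_35=4

4, 2, 4, 6, 4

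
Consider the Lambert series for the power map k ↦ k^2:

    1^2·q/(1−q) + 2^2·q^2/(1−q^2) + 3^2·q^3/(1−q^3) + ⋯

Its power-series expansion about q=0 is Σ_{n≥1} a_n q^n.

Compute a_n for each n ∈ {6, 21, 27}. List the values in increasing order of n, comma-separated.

50, 500, 820

[q^6] f(1)=1,f(2)=4,f(3)=9,f(6)=36 ⇒ 50
n=21: 1·21 3·7 7·3 21·1  f→[1+9+49+441]=500
[q^27] f(1)=1,f(3)=9,f(9)=81,f(27)=729 ⇒ 820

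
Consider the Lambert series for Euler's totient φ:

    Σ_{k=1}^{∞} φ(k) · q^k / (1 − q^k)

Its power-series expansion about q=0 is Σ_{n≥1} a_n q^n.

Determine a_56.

n=56: 1·56 2·28 4·14 7·8 8·7 14·4 28·2 56·1  φ→[1+1+2+6+4+6+12+24]=56

a_56 = 56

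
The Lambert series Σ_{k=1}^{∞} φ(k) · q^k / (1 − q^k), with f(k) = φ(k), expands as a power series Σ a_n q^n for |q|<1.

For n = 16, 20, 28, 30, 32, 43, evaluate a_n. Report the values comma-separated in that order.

n=16: 1·16 2·8 4·4 8·2 16·1  φ→[1+1+2+4+8]=16
[q^20] φ(1)=1,φ(2)=1,φ(4)=2,φ(5)=4,φ(10)=4,φ(20)=8 ⇒ 20
[q^28] φ(28)=12,φ(14)=6,φ(7)=6,φ(4)=2,φ(2)=1,φ(1)=1 ⇒ 28
q^30  k|30↦φ(k): 1:1 2:1 3:2 5:4 6:2 10:4 15:8 30:8  a_30=30
q^32  k|32↦φ(k): 1:1 2:1 4:2 8:4 16:8 32:16  a_32=32
d|43:{43,1}  Σφ=42+1=43

16, 20, 28, 30, 32, 43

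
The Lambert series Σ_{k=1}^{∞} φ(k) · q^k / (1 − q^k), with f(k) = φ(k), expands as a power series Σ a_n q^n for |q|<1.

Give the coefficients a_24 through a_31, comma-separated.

q^24  k|24↦φ(k): 1:1 2:1 3:2 4:2 6:2 8:4 12:4 24:8  a_24=24
[q^25] φ(25)=20,φ(5)=4,φ(1)=1 ⇒ 25
[q^26] φ(26)=12,φ(13)=12,φ(2)=1,φ(1)=1 ⇒ 26
d|27:{1,3,9,27}  Σφ=1+2+6+18=27
d|28:{1,2,4,7,14,28}  Σφ=1+1+2+6+6+12=28
[q^29] φ(1)=1,φ(29)=28 ⇒ 29
n=30: 1·30 2·15 3·10 5·6 6·5 10·3 15·2 30·1  φ→[1+1+2+4+2+4+8+8]=30
d|31:{1,31}  Σφ=1+30=31

24, 25, 26, 27, 28, 29, 30, 31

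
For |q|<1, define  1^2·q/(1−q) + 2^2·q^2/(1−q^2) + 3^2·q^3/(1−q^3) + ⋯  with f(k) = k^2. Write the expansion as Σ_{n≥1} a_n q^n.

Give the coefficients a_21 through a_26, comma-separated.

500, 610, 530, 850, 651, 850

q^21  k|21↦f(k): 21:441 7:49 3:9 1:1  a_21=500
n=22: 22·1 11·2 2·11 1·22  f→[484+121+4+1]=610
[q^23] f(23)=529,f(1)=1 ⇒ 530
n=24: 1·24 2·12 3·8 4·6 6·4 8·3 12·2 24·1  f→[1+4+9+16+36+64+144+576]=850
[q^25] f(1)=1,f(5)=25,f(25)=625 ⇒ 651
n=26: 26·1 13·2 2·13 1·26  f→[676+169+4+1]=850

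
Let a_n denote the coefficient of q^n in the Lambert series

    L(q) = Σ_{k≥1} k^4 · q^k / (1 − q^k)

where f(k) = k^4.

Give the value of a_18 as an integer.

n=18: 1·18 2·9 3·6 6·3 9·2 18·1  f→[1+16+81+1296+6561+104976]=112931

a_18 = 112931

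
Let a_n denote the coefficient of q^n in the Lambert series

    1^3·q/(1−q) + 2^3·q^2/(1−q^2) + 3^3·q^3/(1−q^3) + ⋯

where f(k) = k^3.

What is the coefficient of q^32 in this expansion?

a_32 = 37449

[q^32] f(32)=32768,f(16)=4096,f(8)=512,f(4)=64,f(2)=8,f(1)=1 ⇒ 37449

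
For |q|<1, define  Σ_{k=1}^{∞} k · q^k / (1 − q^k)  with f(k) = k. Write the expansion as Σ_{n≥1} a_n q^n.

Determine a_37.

[q^37] f(1)=1,f(37)=37 ⇒ 38

a_37 = 38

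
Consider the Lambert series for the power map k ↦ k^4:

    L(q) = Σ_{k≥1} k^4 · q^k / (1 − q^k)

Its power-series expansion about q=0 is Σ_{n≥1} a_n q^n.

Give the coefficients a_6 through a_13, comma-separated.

1394, 2402, 4369, 6643, 10642, 14642, 22386, 28562

q^6  k|6↦f(k): 1:1 2:16 3:81 6:1296  a_6=1394
d|7:{7,1}  Σf=2401+1=2402
d|8:{8,4,2,1}  Σf=4096+256+16+1=4369
[q^9] f(9)=6561,f(3)=81,f(1)=1 ⇒ 6643
[q^10] f(10)=10000,f(5)=625,f(2)=16,f(1)=1 ⇒ 10642
n=11: 11·1 1·11  f→[14641+1]=14642
q^12  k|12↦f(k): 12:20736 6:1296 4:256 3:81 2:16 1:1  a_12=22386
[q^13] f(1)=1,f(13)=28561 ⇒ 28562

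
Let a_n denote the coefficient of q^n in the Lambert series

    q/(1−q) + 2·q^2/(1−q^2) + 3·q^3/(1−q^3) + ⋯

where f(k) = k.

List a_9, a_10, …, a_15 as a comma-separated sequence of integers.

13, 18, 12, 28, 14, 24, 24

d|9:{9,3,1}  Σf=9+3+1=13
[q^10] f(1)=1,f(2)=2,f(5)=5,f(10)=10 ⇒ 18
d|11:{11,1}  Σf=11+1=12
q^12  k|12↦f(k): 1:1 2:2 3:3 4:4 6:6 12:12  a_12=28
n=13: 13·1 1·13  f→[13+1]=14
d|14:{14,7,2,1}  Σf=14+7+2+1=24
[q^15] f(1)=1,f(3)=3,f(5)=5,f(15)=15 ⇒ 24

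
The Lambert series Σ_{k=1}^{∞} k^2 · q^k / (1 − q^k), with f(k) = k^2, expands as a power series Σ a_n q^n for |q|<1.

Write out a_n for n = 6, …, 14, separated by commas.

q^6  k|6↦f(k): 1:1 2:4 3:9 6:36  a_6=50
d|7:{7,1}  Σf=49+1=50
q^8  k|8↦f(k): 1:1 2:4 4:16 8:64  a_8=85
d|9:{9,3,1}  Σf=81+9+1=91
q^10  k|10↦f(k): 10:100 5:25 2:4 1:1  a_10=130
q^11  k|11↦f(k): 11:121 1:1  a_11=122
d|12:{12,6,4,3,2,1}  Σf=144+36+16+9+4+1=210
[q^13] f(1)=1,f(13)=169 ⇒ 170
[q^14] f(1)=1,f(2)=4,f(7)=49,f(14)=196 ⇒ 250

50, 50, 85, 91, 130, 122, 210, 170, 250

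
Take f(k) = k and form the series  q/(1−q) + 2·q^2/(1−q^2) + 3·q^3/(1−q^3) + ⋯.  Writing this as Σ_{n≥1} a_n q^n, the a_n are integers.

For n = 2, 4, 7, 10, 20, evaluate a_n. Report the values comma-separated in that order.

3, 7, 8, 18, 42

n=2: 1·2 2·1  f→[1+2]=3
n=4: 1·4 2·2 4·1  f→[1+2+4]=7
n=7: 7·1 1·7  f→[7+1]=8
n=10: 1·10 2·5 5·2 10·1  f→[1+2+5+10]=18
[q^20] f(20)=20,f(10)=10,f(5)=5,f(4)=4,f(2)=2,f(1)=1 ⇒ 42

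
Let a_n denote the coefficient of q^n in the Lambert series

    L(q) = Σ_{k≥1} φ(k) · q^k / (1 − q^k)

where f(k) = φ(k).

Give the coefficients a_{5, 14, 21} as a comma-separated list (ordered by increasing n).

n=5: 5·1 1·5  φ→[4+1]=5
[q^14] φ(1)=1,φ(2)=1,φ(7)=6,φ(14)=6 ⇒ 14
d|21:{21,7,3,1}  Σφ=12+6+2+1=21

5, 14, 21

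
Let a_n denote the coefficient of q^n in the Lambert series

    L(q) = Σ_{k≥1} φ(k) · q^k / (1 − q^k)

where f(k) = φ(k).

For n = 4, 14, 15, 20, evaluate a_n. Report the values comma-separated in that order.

q^4  k|4↦φ(k): 4:2 2:1 1:1  a_4=4
d|14:{14,7,2,1}  Σφ=6+6+1+1=14
n=15: 1·15 3·5 5·3 15·1  φ→[1+2+4+8]=15
q^20  k|20↦φ(k): 1:1 2:1 4:2 5:4 10:4 20:8  a_20=20

4, 14, 15, 20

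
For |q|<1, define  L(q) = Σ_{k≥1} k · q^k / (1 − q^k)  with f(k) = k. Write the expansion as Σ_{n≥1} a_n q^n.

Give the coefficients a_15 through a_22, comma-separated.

q^15  k|15↦f(k): 1:1 3:3 5:5 15:15  a_15=24
q^16  k|16↦f(k): 16:16 8:8 4:4 2:2 1:1  a_16=31
q^17  k|17↦f(k): 1:1 17:17  a_17=18
[q^18] f(18)=18,f(9)=9,f(6)=6,f(3)=3,f(2)=2,f(1)=1 ⇒ 39
[q^19] f(1)=1,f(19)=19 ⇒ 20
[q^20] f(20)=20,f(10)=10,f(5)=5,f(4)=4,f(2)=2,f(1)=1 ⇒ 42
q^21  k|21↦f(k): 1:1 3:3 7:7 21:21  a_21=32
n=22: 22·1 11·2 2·11 1·22  f→[22+11+2+1]=36

24, 31, 18, 39, 20, 42, 32, 36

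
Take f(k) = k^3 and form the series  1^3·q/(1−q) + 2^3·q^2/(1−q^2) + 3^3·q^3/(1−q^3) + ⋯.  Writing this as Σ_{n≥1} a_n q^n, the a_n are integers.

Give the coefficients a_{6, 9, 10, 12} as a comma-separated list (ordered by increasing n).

252, 757, 1134, 2044

q^6  k|6↦f(k): 6:216 3:27 2:8 1:1  a_6=252
q^9  k|9↦f(k): 1:1 3:27 9:729  a_9=757
d|10:{1,2,5,10}  Σf=1+8+125+1000=1134
[q^12] f(1)=1,f(2)=8,f(3)=27,f(4)=64,f(6)=216,f(12)=1728 ⇒ 2044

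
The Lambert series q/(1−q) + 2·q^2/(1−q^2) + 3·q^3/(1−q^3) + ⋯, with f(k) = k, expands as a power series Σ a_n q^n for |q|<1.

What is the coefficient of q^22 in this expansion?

a_22 = 36

[q^22] f(1)=1,f(2)=2,f(11)=11,f(22)=22 ⇒ 36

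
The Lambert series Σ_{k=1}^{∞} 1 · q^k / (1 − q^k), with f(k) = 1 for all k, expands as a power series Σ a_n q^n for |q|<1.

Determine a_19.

a_19 = 2

q^19  k|19↦f(k): 1:1 19:1  a_19=2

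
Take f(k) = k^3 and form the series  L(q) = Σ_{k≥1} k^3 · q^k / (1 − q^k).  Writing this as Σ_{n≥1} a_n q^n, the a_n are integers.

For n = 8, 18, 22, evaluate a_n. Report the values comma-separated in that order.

585, 6813, 11988

[q^8] f(8)=512,f(4)=64,f(2)=8,f(1)=1 ⇒ 585
d|18:{18,9,6,3,2,1}  Σf=5832+729+216+27+8+1=6813
[q^22] f(22)=10648,f(11)=1331,f(2)=8,f(1)=1 ⇒ 11988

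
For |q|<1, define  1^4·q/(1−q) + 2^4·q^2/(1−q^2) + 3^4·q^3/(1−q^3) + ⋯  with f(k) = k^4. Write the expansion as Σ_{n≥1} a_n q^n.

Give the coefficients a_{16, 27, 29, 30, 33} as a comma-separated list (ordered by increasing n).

d|16:{16,8,4,2,1}  Σf=65536+4096+256+16+1=69905
[q^27] f(1)=1,f(3)=81,f(9)=6561,f(27)=531441 ⇒ 538084
[q^29] f(29)=707281,f(1)=1 ⇒ 707282
[q^30] f(30)=810000,f(15)=50625,f(10)=10000,f(6)=1296,f(5)=625,f(3)=81,f(2)=16,f(1)=1 ⇒ 872644
d|33:{33,11,3,1}  Σf=1185921+14641+81+1=1200644

69905, 538084, 707282, 872644, 1200644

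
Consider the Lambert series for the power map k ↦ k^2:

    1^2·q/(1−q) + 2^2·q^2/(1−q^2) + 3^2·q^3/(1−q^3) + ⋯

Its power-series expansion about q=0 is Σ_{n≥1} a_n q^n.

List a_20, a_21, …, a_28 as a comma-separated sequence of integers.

546, 500, 610, 530, 850, 651, 850, 820, 1050

n=20: 20·1 10·2 5·4 4·5 2·10 1·20  f→[400+100+25+16+4+1]=546
[q^21] f(1)=1,f(3)=9,f(7)=49,f(21)=441 ⇒ 500
[q^22] f(22)=484,f(11)=121,f(2)=4,f(1)=1 ⇒ 610
d|23:{1,23}  Σf=1+529=530
[q^24] f(24)=576,f(12)=144,f(8)=64,f(6)=36,f(4)=16,f(3)=9,f(2)=4,f(1)=1 ⇒ 850
[q^25] f(25)=625,f(5)=25,f(1)=1 ⇒ 651
[q^26] f(1)=1,f(2)=4,f(13)=169,f(26)=676 ⇒ 850
q^27  k|27↦f(k): 27:729 9:81 3:9 1:1  a_27=820
q^28  k|28↦f(k): 1:1 2:4 4:16 7:49 14:196 28:784  a_28=1050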